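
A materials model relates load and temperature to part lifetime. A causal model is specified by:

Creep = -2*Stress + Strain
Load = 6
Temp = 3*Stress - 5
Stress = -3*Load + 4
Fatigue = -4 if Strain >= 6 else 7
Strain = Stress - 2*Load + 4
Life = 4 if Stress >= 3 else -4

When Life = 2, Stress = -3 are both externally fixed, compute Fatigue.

Under do(Life = 2, Stress = -3), each intervened variable's structural equation is replaced by its fixed value.
Strain = Stress - 2*Load + 4  [with Stress=-3, Load=6]  = -11
Fatigue = -4 if Strain >= 6 else 7  [with Strain=-11]  = 7

7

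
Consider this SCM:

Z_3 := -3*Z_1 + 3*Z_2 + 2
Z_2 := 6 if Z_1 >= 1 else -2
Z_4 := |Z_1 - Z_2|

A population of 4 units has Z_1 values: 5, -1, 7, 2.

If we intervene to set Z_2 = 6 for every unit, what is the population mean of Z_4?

Every unit gets Z_2=6 under the intervention. Z_4 values become 1, 7, 1, 4; E[Z_4|do(Z_2=6)] = 3.25.

3.25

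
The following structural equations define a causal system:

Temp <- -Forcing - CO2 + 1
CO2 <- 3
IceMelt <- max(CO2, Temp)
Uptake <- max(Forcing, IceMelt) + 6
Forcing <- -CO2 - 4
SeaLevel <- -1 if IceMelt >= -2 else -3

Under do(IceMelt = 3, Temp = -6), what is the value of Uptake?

The joint intervention fixes IceMelt = 3, Temp = -6, removing each variable's own equation.
Forcing = -CO2 - 4  [with CO2=3]  = -7
Uptake = max(Forcing, IceMelt) + 6  [with Forcing=-7, IceMelt=3]  = 9

9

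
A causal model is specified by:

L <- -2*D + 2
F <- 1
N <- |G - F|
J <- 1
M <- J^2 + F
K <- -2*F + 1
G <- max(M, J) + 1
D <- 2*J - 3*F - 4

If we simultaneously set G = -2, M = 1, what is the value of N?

The joint intervention fixes G = -2, M = 1, removing each variable's own equation.
N = |G - F|  [with G=-2, F=1]  = 3

3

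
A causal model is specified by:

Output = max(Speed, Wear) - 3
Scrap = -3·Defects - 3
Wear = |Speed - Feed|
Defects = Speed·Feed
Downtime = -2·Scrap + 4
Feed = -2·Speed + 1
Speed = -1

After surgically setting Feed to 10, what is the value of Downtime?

-50

Under do(Feed=10), the mechanism Feed = -2·Speed + 1 is discarded; Feed is fixed at 10.
Defects = Speed·Feed  [with Speed=-1, Feed=10]  = -10
Scrap = -3·Defects - 3  [with Defects=-10]  = 27
Downtime = -2·Scrap + 4  [with Scrap=27]  = -50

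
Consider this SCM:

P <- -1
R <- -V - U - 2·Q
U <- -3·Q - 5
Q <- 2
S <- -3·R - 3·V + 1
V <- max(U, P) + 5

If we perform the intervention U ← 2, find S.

19

The intervention breaks the incoming arrows to U: U <- -3·Q - 5 no longer applies, and U = 2.
V = max(U, P) + 5  [with U=2, P=-1]  = 7
R = -V - U - 2·Q  [with V=7, U=2, Q=2]  = -13
S = -3·R - 3·V + 1  [with R=-13, V=7]  = 19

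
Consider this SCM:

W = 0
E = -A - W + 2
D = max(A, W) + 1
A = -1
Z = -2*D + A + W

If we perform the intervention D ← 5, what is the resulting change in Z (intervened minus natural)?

The intervention breaks the incoming arrows to D: D = max(A, W) + 1 no longer applies, and D = 5.
Z = -2*D + A + W  [with D=5, A=-1, W=0]  = -11
Without intervention: D = max(A, W) + 1  [with A=-1, W=0]  = 1; Z = -2*D + A + W  [with D=1, A=-1, W=0]  = -3.
Change = -11 − (-3) = -8.

-8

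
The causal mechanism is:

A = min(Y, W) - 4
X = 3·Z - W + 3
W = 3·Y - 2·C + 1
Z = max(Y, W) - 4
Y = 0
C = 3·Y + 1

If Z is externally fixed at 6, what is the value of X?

22

The intervention breaks the incoming arrows to Z: Z = max(Y, W) - 4 no longer applies, and Z = 6.
C = 3·Y + 1  [with Y=0]  = 1
W = 3·Y - 2·C + 1  [with Y=0, C=1]  = -1
X = 3·Z - W + 3  [with Z=6, W=-1]  = 22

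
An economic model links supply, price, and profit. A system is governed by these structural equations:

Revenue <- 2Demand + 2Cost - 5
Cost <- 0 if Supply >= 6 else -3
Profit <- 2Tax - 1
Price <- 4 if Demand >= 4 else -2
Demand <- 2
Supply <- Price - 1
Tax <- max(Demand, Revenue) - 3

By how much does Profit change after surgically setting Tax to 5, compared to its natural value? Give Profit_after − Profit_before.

12

Intervening sets Tax = 5 and removes its equation (Tax <- max(Demand, Revenue) - 3).
Profit = 2Tax - 1  [with Tax=5]  = 9
Without intervention: Price = 4 if Demand >= 4 else -2  [with Demand=2]  = -2; Supply = Price - 1  [with Price=-2]  = -3; Cost = 0 if Supply >= 6 else -3  [with Supply=-3]  = -3; Revenue = 2Demand + 2Cost - 5  [with Demand=2, Cost=-3]  = -7; Tax = max(Demand, Revenue) - 3  [with Demand=2, Revenue=-7]  = -1; Profit = 2Tax - 1  [with Tax=-1]  = -3.
Change = 9 − (-3) = 12.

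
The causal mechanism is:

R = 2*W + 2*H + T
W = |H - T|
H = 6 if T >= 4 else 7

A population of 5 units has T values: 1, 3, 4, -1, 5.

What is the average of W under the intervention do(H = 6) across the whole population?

Under do(H=6), H's equation is replaced by H=6 for every unit. Per-unit W: 5, 3, 2, 7, 1. Mean = 3.6.

3.6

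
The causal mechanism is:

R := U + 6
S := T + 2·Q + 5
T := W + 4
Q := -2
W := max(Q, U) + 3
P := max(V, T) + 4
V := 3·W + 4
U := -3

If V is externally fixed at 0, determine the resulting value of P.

9

Intervening sets V = 0 and removes its equation (V := 3·W + 4).
W = max(Q, U) + 3  [with Q=-2, U=-3]  = 1
T = W + 4  [with W=1]  = 5
P = max(V, T) + 4  [with V=0, T=5]  = 9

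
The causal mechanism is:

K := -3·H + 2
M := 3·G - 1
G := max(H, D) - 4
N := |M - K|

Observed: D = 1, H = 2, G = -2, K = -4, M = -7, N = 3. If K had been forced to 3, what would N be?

Under do(K=3), the mechanism K := -3·H + 2 is discarded; K is fixed at 3.
G = max(H, D) - 4  [with H=2, D=1]  = -2
M = 3·G - 1  [with G=-2]  = -7
N = |M - K|  [with M=-7, K=3]  = 10

10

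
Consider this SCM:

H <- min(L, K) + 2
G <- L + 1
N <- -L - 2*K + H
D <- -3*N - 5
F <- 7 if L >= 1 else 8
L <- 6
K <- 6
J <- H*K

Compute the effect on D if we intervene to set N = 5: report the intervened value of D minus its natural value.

Intervening sets N = 5 and removes its equation (N <- -L - 2*K + H).
D = -3*N - 5  [with N=5]  = -20
Without intervention: H = min(L, K) + 2  [with L=6, K=6]  = 8; N = -L - 2*K + H  [with L=6, K=6, H=8]  = -10; D = -3*N - 5  [with N=-10]  = 25.
Change = -20 − 25 = -45.

-45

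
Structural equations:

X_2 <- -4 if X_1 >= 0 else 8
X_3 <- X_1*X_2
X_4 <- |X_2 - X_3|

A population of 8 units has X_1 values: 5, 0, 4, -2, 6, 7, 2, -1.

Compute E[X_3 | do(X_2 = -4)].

-10.5

Under do(X_2=-4), X_2's equation is replaced by X_2=-4 for every unit. Per-unit X_3: -20, 0, -16, 8, -24, -28, -8, 4. Mean = -10.5.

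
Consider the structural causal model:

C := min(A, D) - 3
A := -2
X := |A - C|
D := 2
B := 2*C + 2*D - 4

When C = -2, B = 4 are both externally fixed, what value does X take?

Setting C = -2, B = 4 by intervention discards those variables' equations.
X = |A - C|  [with A=-2, C=-2]  = 0

0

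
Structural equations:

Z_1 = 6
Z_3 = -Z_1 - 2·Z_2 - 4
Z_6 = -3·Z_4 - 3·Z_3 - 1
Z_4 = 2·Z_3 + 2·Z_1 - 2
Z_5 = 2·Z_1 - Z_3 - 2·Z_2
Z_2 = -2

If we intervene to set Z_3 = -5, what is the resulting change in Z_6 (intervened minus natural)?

The intervention breaks the incoming arrows to Z_3: Z_3 = -Z_1 - 2·Z_2 - 4 no longer applies, and Z_3 = -5.
Z_4 = 2·Z_3 + 2·Z_1 - 2  [with Z_3=-5, Z_1=6]  = 0
Z_6 = -3·Z_4 - 3·Z_3 - 1  [with Z_4=0, Z_3=-5]  = 14
Without intervention: Z_3 = -Z_1 - 2·Z_2 - 4  [with Z_1=6, Z_2=-2]  = -6; Z_4 = 2·Z_3 + 2·Z_1 - 2  [with Z_3=-6, Z_1=6]  = -2; Z_6 = -3·Z_4 - 3·Z_3 - 1  [with Z_4=-2, Z_3=-6]  = 23.
Change = 14 − 23 = -9.

-9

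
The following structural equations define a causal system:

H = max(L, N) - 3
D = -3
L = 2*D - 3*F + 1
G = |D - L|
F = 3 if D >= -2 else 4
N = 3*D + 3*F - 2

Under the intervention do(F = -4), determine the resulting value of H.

Under do(F=-4), the mechanism F = 3 if D >= -2 else 4 is discarded; F is fixed at -4.
N = 3*D + 3*F - 2  [with D=-3, F=-4]  = -23
L = 2*D - 3*F + 1  [with D=-3, F=-4]  = 7
H = max(L, N) - 3  [with L=7, N=-23]  = 4

4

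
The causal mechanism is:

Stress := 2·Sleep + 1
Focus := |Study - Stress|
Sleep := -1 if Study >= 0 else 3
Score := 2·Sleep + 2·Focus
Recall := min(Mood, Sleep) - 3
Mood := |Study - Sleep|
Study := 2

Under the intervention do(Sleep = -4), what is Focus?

9

Under do(Sleep=-4), the mechanism Sleep := -1 if Study >= 0 else 3 is discarded; Sleep is fixed at -4.
Stress = 2·Sleep + 1  [with Sleep=-4]  = -7
Focus = |Study - Stress|  [with Study=2, Stress=-7]  = 9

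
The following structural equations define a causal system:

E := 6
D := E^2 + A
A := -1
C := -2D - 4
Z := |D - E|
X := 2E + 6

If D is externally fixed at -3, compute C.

Intervening sets D = -3 and removes its equation (D := E^2 + A).
C = -2D - 4  [with D=-3]  = 2

2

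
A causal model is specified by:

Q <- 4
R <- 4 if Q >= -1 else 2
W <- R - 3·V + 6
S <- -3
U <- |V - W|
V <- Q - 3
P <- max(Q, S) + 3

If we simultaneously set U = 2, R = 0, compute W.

3

Setting U = 2, R = 0 by intervention discards those variables' equations.
V = Q - 3  [with Q=4]  = 1
W = R - 3·V + 6  [with R=0, V=1]  = 3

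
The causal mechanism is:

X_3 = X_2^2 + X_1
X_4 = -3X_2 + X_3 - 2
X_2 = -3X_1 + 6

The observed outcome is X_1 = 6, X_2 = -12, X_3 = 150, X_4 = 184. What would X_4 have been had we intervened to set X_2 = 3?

Under do(X_2=3), the mechanism X_2 = -3X_1 + 6 is discarded; X_2 is fixed at 3.
X_3 = X_2^2 + X_1  [with X_2=3, X_1=6]  = 15
X_4 = -3X_2 + X_3 - 2  [with X_2=3, X_3=15]  = 4

4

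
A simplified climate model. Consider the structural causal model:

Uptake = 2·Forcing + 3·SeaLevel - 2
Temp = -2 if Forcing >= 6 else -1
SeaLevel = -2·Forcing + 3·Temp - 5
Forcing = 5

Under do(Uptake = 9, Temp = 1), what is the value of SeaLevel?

Setting Uptake = 9, Temp = 1 by intervention discards those variables' equations.
SeaLevel = -2·Forcing + 3·Temp - 5  [with Forcing=5, Temp=1]  = -12

-12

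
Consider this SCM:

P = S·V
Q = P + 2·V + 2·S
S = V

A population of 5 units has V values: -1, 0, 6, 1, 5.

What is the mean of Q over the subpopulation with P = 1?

1

E[Q|P=1] averages over only the 2 units with P=1 (V = -1, 1): Q = -3, 5, mean 1.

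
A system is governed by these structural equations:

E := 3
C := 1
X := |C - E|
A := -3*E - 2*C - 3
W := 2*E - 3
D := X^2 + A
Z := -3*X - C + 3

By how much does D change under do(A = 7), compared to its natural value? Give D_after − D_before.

The intervention breaks the incoming arrows to A: A := -3*E - 2*C - 3 no longer applies, and A = 7.
X = |C - E|  [with C=1, E=3]  = 2
D = X^2 + A  [with X=2, A=7]  = 11
Without intervention: A = -3*E - 2*C - 3  [with E=3, C=1]  = -14; X = |C - E|  [with C=1, E=3]  = 2; D = X^2 + A  [with X=2, A=-14]  = -10.
Change = 11 − (-10) = 21.

21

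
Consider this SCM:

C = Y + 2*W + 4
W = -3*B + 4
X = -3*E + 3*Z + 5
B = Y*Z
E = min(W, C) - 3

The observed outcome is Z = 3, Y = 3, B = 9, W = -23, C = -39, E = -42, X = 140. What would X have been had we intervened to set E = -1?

17

Intervening sets E = -1 and removes its equation (E = min(W, C) - 3).
X = -3*E + 3*Z + 5  [with E=-1, Z=3]  = 17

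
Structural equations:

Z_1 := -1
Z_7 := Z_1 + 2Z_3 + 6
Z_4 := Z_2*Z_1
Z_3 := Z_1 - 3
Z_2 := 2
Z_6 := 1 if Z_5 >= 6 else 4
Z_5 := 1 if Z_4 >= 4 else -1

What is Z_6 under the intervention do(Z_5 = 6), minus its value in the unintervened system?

The intervention breaks the incoming arrows to Z_5: Z_5 := 1 if Z_4 >= 4 else -1 no longer applies, and Z_5 = 6.
Z_6 = 1 if Z_5 >= 6 else 4  [with Z_5=6]  = 1
Without intervention: Z_4 = Z_2*Z_1  [with Z_2=2, Z_1=-1]  = -2; Z_5 = 1 if Z_4 >= 4 else -1  [with Z_4=-2]  = -1; Z_6 = 1 if Z_5 >= 6 else 4  [with Z_5=-1]  = 4.
Change = 1 − 4 = -3.

-3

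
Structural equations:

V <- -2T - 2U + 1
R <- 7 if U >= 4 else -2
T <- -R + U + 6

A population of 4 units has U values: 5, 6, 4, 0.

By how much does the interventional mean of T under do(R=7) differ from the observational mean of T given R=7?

-1.25

The intervention sets R=7 in all 4 units regardless of U. Recomputing T per unit gives 4, 5, 3, -1; average 2.75.
Observing R=7 restricts to units where R's equation naturally yields 7: U ∈ {5, 6, 4}. In that subpopulation T = 4, 5, 3, mean 4.
Difference = 2.75 − 4 = -1.25.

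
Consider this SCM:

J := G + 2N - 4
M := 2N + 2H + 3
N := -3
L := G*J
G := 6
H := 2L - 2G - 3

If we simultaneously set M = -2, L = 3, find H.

-9

Setting M = -2, L = 3 by intervention discards those variables' equations.
H = 2L - 2G - 3  [with L=3, G=6]  = -9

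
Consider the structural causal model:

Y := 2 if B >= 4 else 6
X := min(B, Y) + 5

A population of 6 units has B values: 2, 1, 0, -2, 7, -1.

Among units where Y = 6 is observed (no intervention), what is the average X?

5

Conditioning on Y=6 selects the 5 unit(s) with B ∈ {2, 1, 0, -2, -1}. Their X values: 7, 6, 5, 3, 4. Mean = 5.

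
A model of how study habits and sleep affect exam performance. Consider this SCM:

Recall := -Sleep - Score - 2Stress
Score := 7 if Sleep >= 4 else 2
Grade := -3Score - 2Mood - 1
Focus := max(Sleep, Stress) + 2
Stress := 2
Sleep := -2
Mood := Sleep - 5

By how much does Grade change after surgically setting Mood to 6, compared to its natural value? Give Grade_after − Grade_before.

-26

Under do(Mood=6), the mechanism Mood := Sleep - 5 is discarded; Mood is fixed at 6.
Score = 7 if Sleep >= 4 else 2  [with Sleep=-2]  = 2
Grade = -3Score - 2Mood - 1  [with Score=2, Mood=6]  = -19
Without intervention: Score = 7 if Sleep >= 4 else 2  [with Sleep=-2]  = 2; Mood = Sleep - 5  [with Sleep=-2]  = -7; Grade = -3Score - 2Mood - 1  [with Score=2, Mood=-7]  = 7.
Change = -19 − 7 = -26.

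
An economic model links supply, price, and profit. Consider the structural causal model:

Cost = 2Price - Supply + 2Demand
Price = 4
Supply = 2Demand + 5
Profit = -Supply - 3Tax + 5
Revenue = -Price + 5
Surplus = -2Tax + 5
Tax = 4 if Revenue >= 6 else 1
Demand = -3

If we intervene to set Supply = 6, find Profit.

-4

The intervention breaks the incoming arrows to Supply: Supply = 2Demand + 5 no longer applies, and Supply = 6.
Revenue = -Price + 5  [with Price=4]  = 1
Tax = 4 if Revenue >= 6 else 1  [with Revenue=1]  = 1
Profit = -Supply - 3Tax + 5  [with Supply=6, Tax=1]  = -4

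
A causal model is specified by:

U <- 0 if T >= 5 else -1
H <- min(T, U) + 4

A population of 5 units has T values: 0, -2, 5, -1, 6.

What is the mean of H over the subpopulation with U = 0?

4

E[H|U=0] averages over only the 2 units with U=0 (T = 5, 6): H = 4, 4, mean 4.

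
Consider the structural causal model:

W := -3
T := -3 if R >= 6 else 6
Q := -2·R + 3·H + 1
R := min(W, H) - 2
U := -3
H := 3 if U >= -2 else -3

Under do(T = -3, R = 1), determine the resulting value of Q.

-10

Setting T = -3, R = 1 by intervention discards those variables' equations.
H = 3 if U >= -2 else -3  [with U=-3]  = -3
Q = -2·R + 3·H + 1  [with R=1, H=-3]  = -10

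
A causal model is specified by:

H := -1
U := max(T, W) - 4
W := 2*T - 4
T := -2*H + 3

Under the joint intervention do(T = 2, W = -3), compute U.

-2

Setting T = 2, W = -3 by intervention discards those variables' equations.
U = max(T, W) - 4  [with T=2, W=-3]  = -2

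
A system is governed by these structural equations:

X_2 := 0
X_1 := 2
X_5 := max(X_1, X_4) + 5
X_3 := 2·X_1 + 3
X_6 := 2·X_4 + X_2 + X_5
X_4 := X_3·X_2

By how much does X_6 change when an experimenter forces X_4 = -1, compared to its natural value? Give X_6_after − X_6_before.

Under do(X_4=-1), the mechanism X_4 := X_3·X_2 is discarded; X_4 is fixed at -1.
X_5 = max(X_1, X_4) + 5  [with X_1=2, X_4=-1]  = 7
X_6 = 2·X_4 + X_2 + X_5  [with X_4=-1, X_2=0, X_5=7]  = 5
Without intervention: X_3 = 2·X_1 + 3  [with X_1=2]  = 7; X_4 = X_3·X_2  [with X_3=7, X_2=0]  = 0; X_5 = max(X_1, X_4) + 5  [with X_1=2, X_4=0]  = 7; X_6 = 2·X_4 + X_2 + X_5  [with X_4=0, X_2=0, X_5=7]  = 7.
Change = 5 − 7 = -2.

-2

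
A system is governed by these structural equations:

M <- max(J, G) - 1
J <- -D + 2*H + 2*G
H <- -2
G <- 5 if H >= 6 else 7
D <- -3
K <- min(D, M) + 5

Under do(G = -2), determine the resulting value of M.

-3

do(G=-2) replaces the equation G <- 5 if H >= 6 else 7 with the constant G = -2.
J = -D + 2*H + 2*G  [with D=-3, H=-2, G=-2]  = -5
M = max(J, G) - 1  [with J=-5, G=-2]  = -3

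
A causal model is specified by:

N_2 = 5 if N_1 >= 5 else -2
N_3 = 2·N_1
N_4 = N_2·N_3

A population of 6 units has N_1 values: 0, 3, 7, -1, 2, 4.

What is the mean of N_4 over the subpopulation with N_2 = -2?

E[N_4|N_2=-2] averages over only the 5 units with N_2=-2 (N_1 = 0, 3, -1, 2, 4): N_4 = 0, -12, 4, -8, -16, mean -6.4.

-6.4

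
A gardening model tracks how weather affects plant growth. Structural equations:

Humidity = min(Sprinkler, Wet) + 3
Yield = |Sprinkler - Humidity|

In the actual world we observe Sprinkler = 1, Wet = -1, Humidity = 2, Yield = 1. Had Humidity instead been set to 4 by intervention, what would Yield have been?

The intervention breaks the incoming arrows to Humidity: Humidity = min(Sprinkler, Wet) + 3 no longer applies, and Humidity = 4.
Yield = |Sprinkler - Humidity|  [with Sprinkler=1, Humidity=4]  = 3

3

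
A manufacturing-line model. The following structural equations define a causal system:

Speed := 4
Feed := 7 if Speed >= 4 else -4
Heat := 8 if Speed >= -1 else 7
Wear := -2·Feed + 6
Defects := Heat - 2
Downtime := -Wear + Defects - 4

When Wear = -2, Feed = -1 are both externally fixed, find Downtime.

4

The joint intervention fixes Wear = -2, Feed = -1, removing each variable's own equation.
Heat = 8 if Speed >= -1 else 7  [with Speed=4]  = 8
Defects = Heat - 2  [with Heat=8]  = 6
Downtime = -Wear + Defects - 4  [with Wear=-2, Defects=6]  = 4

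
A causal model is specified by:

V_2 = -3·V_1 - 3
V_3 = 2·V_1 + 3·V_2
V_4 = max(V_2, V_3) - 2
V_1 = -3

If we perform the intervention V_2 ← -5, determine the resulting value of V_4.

-7

Under do(V_2=-5), the mechanism V_2 = -3·V_1 - 3 is discarded; V_2 is fixed at -5.
V_3 = 2·V_1 + 3·V_2  [with V_1=-3, V_2=-5]  = -21
V_4 = max(V_2, V_3) - 2  [with V_2=-5, V_3=-21]  = -7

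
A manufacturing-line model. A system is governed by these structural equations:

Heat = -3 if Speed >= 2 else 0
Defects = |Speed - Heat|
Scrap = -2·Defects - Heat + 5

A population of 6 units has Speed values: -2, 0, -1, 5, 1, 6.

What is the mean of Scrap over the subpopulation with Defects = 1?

3

Conditioning on Defects=1 selects the 2 unit(s) with Speed ∈ {-1, 1}. Their Scrap values: 3, 3. Mean = 3.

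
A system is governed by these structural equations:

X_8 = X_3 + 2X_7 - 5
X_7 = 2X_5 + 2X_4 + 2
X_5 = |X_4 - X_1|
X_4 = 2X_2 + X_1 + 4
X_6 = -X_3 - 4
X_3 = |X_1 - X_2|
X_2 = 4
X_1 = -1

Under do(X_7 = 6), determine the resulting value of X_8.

12

do(X_7=6) replaces the equation X_7 = 2X_5 + 2X_4 + 2 with the constant X_7 = 6.
X_3 = |X_1 - X_2|  [with X_1=-1, X_2=4]  = 5
X_8 = X_3 + 2X_7 - 5  [with X_3=5, X_7=6]  = 12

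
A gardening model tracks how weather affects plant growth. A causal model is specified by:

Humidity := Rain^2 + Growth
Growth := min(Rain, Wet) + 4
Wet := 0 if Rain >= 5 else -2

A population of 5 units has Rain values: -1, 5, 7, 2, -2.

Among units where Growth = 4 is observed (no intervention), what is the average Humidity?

Observing Growth=4 restricts to units where Growth's equation naturally yields 4: Rain ∈ {5, 7}. In that subpopulation Humidity = 29, 53, mean 41.

41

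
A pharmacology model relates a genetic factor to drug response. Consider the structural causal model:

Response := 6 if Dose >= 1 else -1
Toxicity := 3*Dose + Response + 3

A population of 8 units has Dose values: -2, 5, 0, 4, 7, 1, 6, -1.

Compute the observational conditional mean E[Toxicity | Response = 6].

22.8

Conditioning on Response=6 selects the 5 unit(s) with Dose ∈ {5, 4, 7, 1, 6}. Their Toxicity values: 24, 21, 30, 12, 27. Mean = 22.8.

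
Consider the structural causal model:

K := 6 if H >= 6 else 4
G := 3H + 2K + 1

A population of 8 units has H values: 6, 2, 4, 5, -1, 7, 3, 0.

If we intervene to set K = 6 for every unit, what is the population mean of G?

22.75

Every unit gets K=6 under the intervention. G values become 31, 19, 25, 28, 10, 34, 22, 13; E[G|do(K=6)] = 22.75.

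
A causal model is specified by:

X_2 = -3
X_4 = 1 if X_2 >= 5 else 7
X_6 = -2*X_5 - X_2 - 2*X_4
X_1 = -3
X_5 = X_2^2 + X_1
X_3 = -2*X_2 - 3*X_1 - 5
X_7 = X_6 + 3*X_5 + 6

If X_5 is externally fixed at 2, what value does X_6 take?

-15

The intervention breaks the incoming arrows to X_5: X_5 = X_2^2 + X_1 no longer applies, and X_5 = 2.
X_4 = 1 if X_2 >= 5 else 7  [with X_2=-3]  = 7
X_6 = -2*X_5 - X_2 - 2*X_4  [with X_5=2, X_2=-3, X_4=7]  = -15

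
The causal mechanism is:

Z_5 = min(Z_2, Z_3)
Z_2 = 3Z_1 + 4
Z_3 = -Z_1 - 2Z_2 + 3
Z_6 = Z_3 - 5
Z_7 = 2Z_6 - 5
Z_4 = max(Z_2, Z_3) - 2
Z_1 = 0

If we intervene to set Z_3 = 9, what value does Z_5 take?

do(Z_3=9) replaces the equation Z_3 = -Z_1 - 2Z_2 + 3 with the constant Z_3 = 9.
Z_2 = 3Z_1 + 4  [with Z_1=0]  = 4
Z_5 = min(Z_2, Z_3)  [with Z_2=4, Z_3=9]  = 4

4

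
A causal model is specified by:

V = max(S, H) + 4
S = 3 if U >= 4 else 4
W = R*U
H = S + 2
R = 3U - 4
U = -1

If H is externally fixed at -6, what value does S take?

4

The intervention breaks the incoming arrows to H: H = S + 2 no longer applies, and H = -6.
Since S is not a descendant of the intervened variable, it is unaffected.
S = 3 if U >= 4 else 4  [with U=-1]  = 4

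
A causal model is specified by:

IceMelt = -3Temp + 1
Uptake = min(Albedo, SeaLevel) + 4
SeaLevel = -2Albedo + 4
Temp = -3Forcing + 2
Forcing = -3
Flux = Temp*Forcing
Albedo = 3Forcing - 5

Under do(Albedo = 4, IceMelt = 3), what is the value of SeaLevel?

The joint intervention fixes Albedo = 4, IceMelt = 3, removing each variable's own equation.
SeaLevel = -2Albedo + 4  [with Albedo=4]  = -4

-4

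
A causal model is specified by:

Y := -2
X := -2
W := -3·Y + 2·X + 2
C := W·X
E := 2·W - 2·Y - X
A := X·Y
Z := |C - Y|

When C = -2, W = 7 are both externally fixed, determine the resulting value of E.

20

The joint intervention fixes C = -2, W = 7, removing each variable's own equation.
E = 2·W - 2·Y - X  [with W=7, Y=-2, X=-2]  = 20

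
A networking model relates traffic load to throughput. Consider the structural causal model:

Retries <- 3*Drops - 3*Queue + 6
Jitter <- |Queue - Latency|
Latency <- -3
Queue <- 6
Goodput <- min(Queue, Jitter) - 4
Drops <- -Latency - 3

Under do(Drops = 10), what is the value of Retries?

The intervention breaks the incoming arrows to Drops: Drops <- -Latency - 3 no longer applies, and Drops = 10.
Retries = 3*Drops - 3*Queue + 6  [with Drops=10, Queue=6]  = 18

18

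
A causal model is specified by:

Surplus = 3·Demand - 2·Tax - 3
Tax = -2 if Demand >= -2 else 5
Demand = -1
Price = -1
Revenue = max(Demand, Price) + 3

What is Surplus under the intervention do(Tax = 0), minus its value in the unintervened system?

Intervening sets Tax = 0 and removes its equation (Tax = -2 if Demand >= -2 else 5).
Surplus = 3·Demand - 2·Tax - 3  [with Demand=-1, Tax=0]  = -6
Without intervention: Tax = -2 if Demand >= -2 else 5  [with Demand=-1]  = -2; Surplus = 3·Demand - 2·Tax - 3  [with Demand=-1, Tax=-2]  = -2.
Change = -6 − (-2) = -4.

-4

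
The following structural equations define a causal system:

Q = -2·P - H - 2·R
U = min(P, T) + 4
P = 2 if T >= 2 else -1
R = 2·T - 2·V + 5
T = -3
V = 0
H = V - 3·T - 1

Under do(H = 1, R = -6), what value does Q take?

13

The joint intervention fixes H = 1, R = -6, removing each variable's own equation.
P = 2 if T >= 2 else -1  [with T=-3]  = -1
Q = -2·P - H - 2·R  [with P=-1, H=1, R=-6]  = 13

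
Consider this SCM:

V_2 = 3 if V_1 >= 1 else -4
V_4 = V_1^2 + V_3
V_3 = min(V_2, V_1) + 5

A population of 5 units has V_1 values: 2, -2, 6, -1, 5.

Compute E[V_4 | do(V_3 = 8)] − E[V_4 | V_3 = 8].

The intervention sets V_3=8 in all 5 units regardless of V_1. Recomputing V_4 per unit gives 12, 12, 44, 9, 33; average 22.
Observing V_3=8 restricts to units where V_3's equation naturally yields 8: V_1 ∈ {6, 5}. In that subpopulation V_4 = 44, 33, mean 38.5.
Difference = 22 − 38.5 = -16.5.

-16.5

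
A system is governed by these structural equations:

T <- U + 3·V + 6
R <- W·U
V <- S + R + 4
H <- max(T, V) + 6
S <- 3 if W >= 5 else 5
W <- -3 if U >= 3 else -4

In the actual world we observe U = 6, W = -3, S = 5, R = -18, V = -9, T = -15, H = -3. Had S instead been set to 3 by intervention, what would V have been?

do(S=3) replaces the equation S <- 3 if W >= 5 else 5 with the constant S = 3.
W = -3 if U >= 3 else -4  [with U=6]  = -3
R = W·U  [with W=-3, U=6]  = -18
V = S + R + 4  [with S=3, R=-18]  = -11

-11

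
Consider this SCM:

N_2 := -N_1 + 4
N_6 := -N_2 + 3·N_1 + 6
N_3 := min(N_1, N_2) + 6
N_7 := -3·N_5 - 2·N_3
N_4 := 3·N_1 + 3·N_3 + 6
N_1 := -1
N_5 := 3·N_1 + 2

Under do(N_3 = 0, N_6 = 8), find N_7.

3

Under do(N_3 = 0, N_6 = 8), each intervened variable's structural equation is replaced by its fixed value.
N_5 = 3·N_1 + 2  [with N_1=-1]  = -1
N_7 = -3·N_5 - 2·N_3  [with N_5=-1, N_3=0]  = 3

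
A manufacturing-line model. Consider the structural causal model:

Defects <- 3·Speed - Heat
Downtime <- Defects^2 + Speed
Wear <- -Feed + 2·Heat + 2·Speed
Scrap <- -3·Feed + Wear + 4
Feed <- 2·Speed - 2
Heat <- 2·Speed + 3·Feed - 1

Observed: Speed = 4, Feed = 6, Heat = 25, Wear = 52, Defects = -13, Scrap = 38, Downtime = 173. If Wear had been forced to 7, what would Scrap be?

Under do(Wear=7), the mechanism Wear <- -Feed + 2·Heat + 2·Speed is discarded; Wear is fixed at 7.
Feed = 2·Speed - 2  [with Speed=4]  = 6
Scrap = -3·Feed + Wear + 4  [with Feed=6, Wear=7]  = -7

-7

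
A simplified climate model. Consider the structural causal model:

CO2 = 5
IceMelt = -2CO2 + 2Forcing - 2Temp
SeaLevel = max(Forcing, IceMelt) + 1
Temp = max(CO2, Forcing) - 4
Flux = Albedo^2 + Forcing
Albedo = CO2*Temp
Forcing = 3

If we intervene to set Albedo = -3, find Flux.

12

Under do(Albedo=-3), the mechanism Albedo = CO2*Temp is discarded; Albedo is fixed at -3.
Flux = Albedo^2 + Forcing  [with Albedo=-3, Forcing=3]  = 12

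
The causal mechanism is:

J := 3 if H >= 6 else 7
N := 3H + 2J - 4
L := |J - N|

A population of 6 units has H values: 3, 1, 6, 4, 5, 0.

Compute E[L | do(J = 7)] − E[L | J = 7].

1.7

do(J=7) breaks J's dependence on H. With J=7 fixed, L across the units is 12, 6, 21, 15, 18, 3, mean 12.5.
E[L|J=7] averages over only the 5 units with J=7 (H = 3, 1, 4, 5, 0): L = 12, 6, 15, 18, 3, mean 10.8.
Difference = 12.5 − 10.8 = 1.7.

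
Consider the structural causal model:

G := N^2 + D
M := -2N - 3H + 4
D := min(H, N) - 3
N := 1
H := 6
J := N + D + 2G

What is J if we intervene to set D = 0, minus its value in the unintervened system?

The intervention breaks the incoming arrows to D: D := min(H, N) - 3 no longer applies, and D = 0.
G = N^2 + D  [with N=1, D=0]  = 1
J = N + D + 2G  [with N=1, D=0, G=1]  = 3
Without intervention: D = min(H, N) - 3  [with H=6, N=1]  = -2; G = N^2 + D  [with N=1, D=-2]  = -1; J = N + D + 2G  [with N=1, D=-2, G=-1]  = -3.
Change = 3 − (-3) = 6.

6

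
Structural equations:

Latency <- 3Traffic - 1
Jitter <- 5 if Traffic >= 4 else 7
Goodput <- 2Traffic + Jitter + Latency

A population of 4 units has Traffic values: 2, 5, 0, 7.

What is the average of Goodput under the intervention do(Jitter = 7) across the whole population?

The intervention sets Jitter=7 in all 4 units regardless of Traffic. Recomputing Goodput per unit gives 16, 31, 6, 41; average 23.5.

23.5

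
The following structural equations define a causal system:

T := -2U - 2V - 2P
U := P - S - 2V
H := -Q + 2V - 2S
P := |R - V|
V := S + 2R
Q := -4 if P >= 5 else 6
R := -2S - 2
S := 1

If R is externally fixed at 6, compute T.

Under do(R=6), the mechanism R := -2S - 2 is discarded; R is fixed at 6.
V = S + 2R  [with S=1, R=6]  = 13
P = |R - V|  [with R=6, V=13]  = 7
U = P - S - 2V  [with P=7, S=1, V=13]  = -20
T = -2U - 2V - 2P  [with U=-20, V=13, P=7]  = 0

0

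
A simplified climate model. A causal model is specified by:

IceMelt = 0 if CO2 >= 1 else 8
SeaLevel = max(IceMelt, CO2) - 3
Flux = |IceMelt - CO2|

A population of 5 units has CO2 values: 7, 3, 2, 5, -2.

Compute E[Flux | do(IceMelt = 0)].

3.8

Every unit gets IceMelt=0 under the intervention. Flux values become 7, 3, 2, 5, 2; E[Flux|do(IceMelt=0)] = 3.8.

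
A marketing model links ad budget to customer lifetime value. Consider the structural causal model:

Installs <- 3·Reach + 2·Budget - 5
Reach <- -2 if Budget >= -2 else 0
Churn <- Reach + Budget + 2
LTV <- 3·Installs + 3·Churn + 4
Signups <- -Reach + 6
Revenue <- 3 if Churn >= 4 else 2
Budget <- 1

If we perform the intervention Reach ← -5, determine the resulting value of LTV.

-56

Under do(Reach=-5), the mechanism Reach <- -2 if Budget >= -2 else 0 is discarded; Reach is fixed at -5.
Installs = 3·Reach + 2·Budget - 5  [with Reach=-5, Budget=1]  = -18
Churn = Reach + Budget + 2  [with Reach=-5, Budget=1]  = -2
LTV = 3·Installs + 3·Churn + 4  [with Installs=-18, Churn=-2]  = -56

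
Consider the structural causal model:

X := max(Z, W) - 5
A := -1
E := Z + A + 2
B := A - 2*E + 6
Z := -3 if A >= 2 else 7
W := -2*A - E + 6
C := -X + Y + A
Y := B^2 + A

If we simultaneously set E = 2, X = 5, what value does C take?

The joint intervention fixes E = 2, X = 5, removing each variable's own equation.
B = A - 2*E + 6  [with A=-1, E=2]  = 1
Y = B^2 + A  [with B=1, A=-1]  = 0
C = -X + Y + A  [with X=5, Y=0, A=-1]  = -6

-6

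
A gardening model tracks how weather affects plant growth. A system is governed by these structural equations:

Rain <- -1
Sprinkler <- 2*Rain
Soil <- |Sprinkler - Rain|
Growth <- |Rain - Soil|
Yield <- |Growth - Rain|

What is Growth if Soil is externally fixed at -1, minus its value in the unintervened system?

The intervention breaks the incoming arrows to Soil: Soil <- |Sprinkler - Rain| no longer applies, and Soil = -1.
Growth = |Rain - Soil|  [with Rain=-1, Soil=-1]  = 0
Without intervention: Sprinkler = 2*Rain  [with Rain=-1]  = -2; Soil = |Sprinkler - Rain|  [with Sprinkler=-2, Rain=-1]  = 1; Growth = |Rain - Soil|  [with Rain=-1, Soil=1]  = 2.
Change = 0 − 2 = -2.

-2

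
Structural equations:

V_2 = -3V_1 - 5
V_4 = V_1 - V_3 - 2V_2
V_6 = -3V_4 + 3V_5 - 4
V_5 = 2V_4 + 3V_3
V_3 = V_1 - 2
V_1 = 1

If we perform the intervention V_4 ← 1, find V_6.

Under do(V_4=1), the mechanism V_4 = V_1 - V_3 - 2V_2 is discarded; V_4 is fixed at 1.
V_3 = V_1 - 2  [with V_1=1]  = -1
V_5 = 2V_4 + 3V_3  [with V_4=1, V_3=-1]  = -1
V_6 = -3V_4 + 3V_5 - 4  [with V_4=1, V_5=-1]  = -10

-10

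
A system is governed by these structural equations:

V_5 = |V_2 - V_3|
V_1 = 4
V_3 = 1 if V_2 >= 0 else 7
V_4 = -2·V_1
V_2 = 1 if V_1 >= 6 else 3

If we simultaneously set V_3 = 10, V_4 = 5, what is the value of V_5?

7

Setting V_3 = 10, V_4 = 5 by intervention discards those variables' equations.
V_2 = 1 if V_1 >= 6 else 3  [with V_1=4]  = 3
V_5 = |V_2 - V_3|  [with V_2=3, V_3=10]  = 7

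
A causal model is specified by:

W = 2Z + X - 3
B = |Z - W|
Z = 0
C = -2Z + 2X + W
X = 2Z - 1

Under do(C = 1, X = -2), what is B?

5

Setting C = 1, X = -2 by intervention discards those variables' equations.
W = 2Z + X - 3  [with Z=0, X=-2]  = -5
B = |Z - W|  [with Z=0, W=-5]  = 5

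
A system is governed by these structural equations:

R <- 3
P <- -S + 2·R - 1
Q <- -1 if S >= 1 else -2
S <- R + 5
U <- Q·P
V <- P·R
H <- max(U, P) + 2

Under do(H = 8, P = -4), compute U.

Setting H = 8, P = -4 by intervention discards those variables' equations.
S = R + 5  [with R=3]  = 8
Q = -1 if S >= 1 else -2  [with S=8]  = -1
U = Q·P  [with Q=-1, P=-4]  = 4

4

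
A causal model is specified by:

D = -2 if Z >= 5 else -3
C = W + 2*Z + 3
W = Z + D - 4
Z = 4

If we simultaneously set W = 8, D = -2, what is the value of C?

19

The joint intervention fixes W = 8, D = -2, removing each variable's own equation.
C = W + 2*Z + 3  [with W=8, Z=4]  = 19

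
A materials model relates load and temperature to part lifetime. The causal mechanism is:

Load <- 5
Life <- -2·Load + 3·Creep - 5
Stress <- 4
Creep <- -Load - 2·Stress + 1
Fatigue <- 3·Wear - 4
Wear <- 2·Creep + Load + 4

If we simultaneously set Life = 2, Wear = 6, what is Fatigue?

Setting Life = 2, Wear = 6 by intervention discards those variables' equations.
Fatigue = 3·Wear - 4  [with Wear=6]  = 14

14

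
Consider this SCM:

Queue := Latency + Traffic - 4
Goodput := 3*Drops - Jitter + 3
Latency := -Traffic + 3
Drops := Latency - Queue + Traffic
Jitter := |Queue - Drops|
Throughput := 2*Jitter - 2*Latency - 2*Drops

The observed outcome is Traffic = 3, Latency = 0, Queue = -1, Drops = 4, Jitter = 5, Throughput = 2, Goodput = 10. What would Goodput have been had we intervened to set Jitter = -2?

Under do(Jitter=-2), the mechanism Jitter := |Queue - Drops| is discarded; Jitter is fixed at -2.
Latency = -Traffic + 3  [with Traffic=3]  = 0
Queue = Latency + Traffic - 4  [with Latency=0, Traffic=3]  = -1
Drops = Latency - Queue + Traffic  [with Latency=0, Queue=-1, Traffic=3]  = 4
Goodput = 3*Drops - Jitter + 3  [with Drops=4, Jitter=-2]  = 17

17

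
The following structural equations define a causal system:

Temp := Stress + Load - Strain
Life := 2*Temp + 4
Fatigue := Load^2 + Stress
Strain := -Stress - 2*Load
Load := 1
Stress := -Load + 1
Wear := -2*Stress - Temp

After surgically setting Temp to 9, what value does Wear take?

Intervening sets Temp = 9 and removes its equation (Temp := Stress + Load - Strain).
Stress = -Load + 1  [with Load=1]  = 0
Wear = -2*Stress - Temp  [with Stress=0, Temp=9]  = -9

-9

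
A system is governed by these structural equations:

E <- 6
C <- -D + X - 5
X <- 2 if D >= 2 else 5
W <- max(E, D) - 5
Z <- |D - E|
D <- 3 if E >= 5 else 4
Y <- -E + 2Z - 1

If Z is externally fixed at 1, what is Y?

The intervention breaks the incoming arrows to Z: Z <- |D - E| no longer applies, and Z = 1.
Y = -E + 2Z - 1  [with E=6, Z=1]  = -5

-5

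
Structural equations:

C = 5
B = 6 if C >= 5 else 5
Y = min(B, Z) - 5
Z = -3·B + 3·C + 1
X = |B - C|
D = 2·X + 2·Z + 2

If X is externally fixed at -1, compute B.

Under do(X=-1), the mechanism X = |B - C| is discarded; X is fixed at -1.
Since B is not a descendant of the intervened variable, it is unaffected.
B = 6 if C >= 5 else 5  [with C=5]  = 6

6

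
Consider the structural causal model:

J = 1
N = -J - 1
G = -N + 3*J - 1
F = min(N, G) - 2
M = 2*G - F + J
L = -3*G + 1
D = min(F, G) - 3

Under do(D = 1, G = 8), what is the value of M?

Under do(D = 1, G = 8), each intervened variable's structural equation is replaced by its fixed value.
N = -J - 1  [with J=1]  = -2
F = min(N, G) - 2  [with N=-2, G=8]  = -4
M = 2*G - F + J  [with G=8, F=-4, J=1]  = 21

21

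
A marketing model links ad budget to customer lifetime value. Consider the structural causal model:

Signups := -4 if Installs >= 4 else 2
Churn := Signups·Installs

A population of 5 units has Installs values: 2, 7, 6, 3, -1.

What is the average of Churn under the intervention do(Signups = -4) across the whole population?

-13.6

The intervention sets Signups=-4 in all 5 units regardless of Installs. Recomputing Churn per unit gives -8, -28, -24, -12, 4; average -13.6.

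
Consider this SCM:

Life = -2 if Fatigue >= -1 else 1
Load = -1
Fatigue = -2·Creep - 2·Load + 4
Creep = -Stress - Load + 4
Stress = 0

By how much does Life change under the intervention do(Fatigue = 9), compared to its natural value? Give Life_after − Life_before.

-3

Intervening sets Fatigue = 9 and removes its equation (Fatigue = -2·Creep - 2·Load + 4).
Life = -2 if Fatigue >= -1 else 1  [with Fatigue=9]  = -2
Without intervention: Creep = -Stress - Load + 4  [with Stress=0, Load=-1]  = 5; Fatigue = -2·Creep - 2·Load + 4  [with Creep=5, Load=-1]  = -4; Life = -2 if Fatigue >= -1 else 1  [with Fatigue=-4]  = 1.
Change = -2 − 1 = -3.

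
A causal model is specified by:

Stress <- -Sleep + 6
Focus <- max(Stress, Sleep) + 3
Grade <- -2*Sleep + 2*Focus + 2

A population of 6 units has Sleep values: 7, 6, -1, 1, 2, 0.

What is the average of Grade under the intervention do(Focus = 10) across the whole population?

17

Under do(Focus=10), Focus's equation is replaced by Focus=10 for every unit. Per-unit Grade: 8, 10, 24, 20, 18, 22. Mean = 17.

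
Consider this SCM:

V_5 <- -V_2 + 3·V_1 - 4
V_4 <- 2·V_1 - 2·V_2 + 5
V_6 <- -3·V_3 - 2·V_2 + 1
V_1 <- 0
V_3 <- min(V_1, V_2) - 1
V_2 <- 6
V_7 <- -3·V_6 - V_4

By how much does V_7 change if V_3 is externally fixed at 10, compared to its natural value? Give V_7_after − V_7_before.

The intervention breaks the incoming arrows to V_3: V_3 <- min(V_1, V_2) - 1 no longer applies, and V_3 = 10.
V_4 = 2·V_1 - 2·V_2 + 5  [with V_1=0, V_2=6]  = -7
V_6 = -3·V_3 - 2·V_2 + 1  [with V_3=10, V_2=6]  = -41
V_7 = -3·V_6 - V_4  [with V_6=-41, V_4=-7]  = 130
Without intervention: V_3 = min(V_1, V_2) - 1  [with V_1=0, V_2=6]  = -1; V_4 = 2·V_1 - 2·V_2 + 5  [with V_1=0, V_2=6]  = -7; V_6 = -3·V_3 - 2·V_2 + 1  [with V_3=-1, V_2=6]  = -8; V_7 = -3·V_6 - V_4  [with V_6=-8, V_4=-7]  = 31.
Change = 130 − 31 = 99.

99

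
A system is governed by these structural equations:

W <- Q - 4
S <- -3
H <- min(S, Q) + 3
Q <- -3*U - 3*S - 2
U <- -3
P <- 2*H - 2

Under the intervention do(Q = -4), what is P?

The intervention breaks the incoming arrows to Q: Q <- -3*U - 3*S - 2 no longer applies, and Q = -4.
H = min(S, Q) + 3  [with S=-3, Q=-4]  = -1
P = 2*H - 2  [with H=-1]  = -4

-4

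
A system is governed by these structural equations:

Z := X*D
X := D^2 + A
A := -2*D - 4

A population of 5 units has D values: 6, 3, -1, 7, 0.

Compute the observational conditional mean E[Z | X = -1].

-1

Conditioning on X=-1 selects the 2 unit(s) with D ∈ {3, -1}. Their Z values: -3, 1. Mean = -1.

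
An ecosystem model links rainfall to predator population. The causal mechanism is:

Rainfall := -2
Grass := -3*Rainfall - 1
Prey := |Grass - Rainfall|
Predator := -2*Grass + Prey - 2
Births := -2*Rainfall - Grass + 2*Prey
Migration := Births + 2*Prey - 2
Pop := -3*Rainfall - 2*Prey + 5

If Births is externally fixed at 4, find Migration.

The intervention breaks the incoming arrows to Births: Births := -2*Rainfall - Grass + 2*Prey no longer applies, and Births = 4.
Grass = -3*Rainfall - 1  [with Rainfall=-2]  = 5
Prey = |Grass - Rainfall|  [with Grass=5, Rainfall=-2]  = 7
Migration = Births + 2*Prey - 2  [with Births=4, Prey=7]  = 16

16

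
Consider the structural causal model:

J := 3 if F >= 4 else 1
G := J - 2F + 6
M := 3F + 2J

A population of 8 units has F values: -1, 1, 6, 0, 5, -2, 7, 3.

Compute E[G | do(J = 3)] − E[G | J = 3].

do(J=3) breaks J's dependence on F. With J=3 fixed, G across the units is 11, 7, -3, 9, -1, 13, -5, 3, mean 4.25.
Observing J=3 restricts to units where J's equation naturally yields 3: F ∈ {6, 5, 7}. In that subpopulation G = -3, -1, -5, mean -3.
Difference = 4.25 − (-3) = 7.25.

7.25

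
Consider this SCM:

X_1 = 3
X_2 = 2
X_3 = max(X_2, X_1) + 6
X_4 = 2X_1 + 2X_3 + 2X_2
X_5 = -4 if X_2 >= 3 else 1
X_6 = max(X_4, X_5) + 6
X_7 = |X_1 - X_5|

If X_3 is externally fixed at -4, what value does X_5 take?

do(X_3=-4) replaces the equation X_3 = max(X_2, X_1) + 6 with the constant X_3 = -4.
X_5 is not downstream of the intervention, so its value is determined by the original equations.
X_5 = -4 if X_2 >= 3 else 1  [with X_2=2]  = 1

1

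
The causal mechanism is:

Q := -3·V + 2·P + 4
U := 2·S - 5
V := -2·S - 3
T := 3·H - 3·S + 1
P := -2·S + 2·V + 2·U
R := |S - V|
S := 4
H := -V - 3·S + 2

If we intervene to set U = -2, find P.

-34

Intervening sets U = -2 and removes its equation (U := 2·S - 5).
V = -2·S - 3  [with S=4]  = -11
P = -2·S + 2·V + 2·U  [with S=4, V=-11, U=-2]  = -34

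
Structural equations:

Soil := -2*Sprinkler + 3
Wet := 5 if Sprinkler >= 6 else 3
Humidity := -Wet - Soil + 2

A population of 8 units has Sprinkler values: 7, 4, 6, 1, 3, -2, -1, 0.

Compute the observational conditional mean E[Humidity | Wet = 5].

E[Humidity|Wet=5] averages over only the 2 units with Wet=5 (Sprinkler = 7, 6): Humidity = 8, 6, mean 7.

7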